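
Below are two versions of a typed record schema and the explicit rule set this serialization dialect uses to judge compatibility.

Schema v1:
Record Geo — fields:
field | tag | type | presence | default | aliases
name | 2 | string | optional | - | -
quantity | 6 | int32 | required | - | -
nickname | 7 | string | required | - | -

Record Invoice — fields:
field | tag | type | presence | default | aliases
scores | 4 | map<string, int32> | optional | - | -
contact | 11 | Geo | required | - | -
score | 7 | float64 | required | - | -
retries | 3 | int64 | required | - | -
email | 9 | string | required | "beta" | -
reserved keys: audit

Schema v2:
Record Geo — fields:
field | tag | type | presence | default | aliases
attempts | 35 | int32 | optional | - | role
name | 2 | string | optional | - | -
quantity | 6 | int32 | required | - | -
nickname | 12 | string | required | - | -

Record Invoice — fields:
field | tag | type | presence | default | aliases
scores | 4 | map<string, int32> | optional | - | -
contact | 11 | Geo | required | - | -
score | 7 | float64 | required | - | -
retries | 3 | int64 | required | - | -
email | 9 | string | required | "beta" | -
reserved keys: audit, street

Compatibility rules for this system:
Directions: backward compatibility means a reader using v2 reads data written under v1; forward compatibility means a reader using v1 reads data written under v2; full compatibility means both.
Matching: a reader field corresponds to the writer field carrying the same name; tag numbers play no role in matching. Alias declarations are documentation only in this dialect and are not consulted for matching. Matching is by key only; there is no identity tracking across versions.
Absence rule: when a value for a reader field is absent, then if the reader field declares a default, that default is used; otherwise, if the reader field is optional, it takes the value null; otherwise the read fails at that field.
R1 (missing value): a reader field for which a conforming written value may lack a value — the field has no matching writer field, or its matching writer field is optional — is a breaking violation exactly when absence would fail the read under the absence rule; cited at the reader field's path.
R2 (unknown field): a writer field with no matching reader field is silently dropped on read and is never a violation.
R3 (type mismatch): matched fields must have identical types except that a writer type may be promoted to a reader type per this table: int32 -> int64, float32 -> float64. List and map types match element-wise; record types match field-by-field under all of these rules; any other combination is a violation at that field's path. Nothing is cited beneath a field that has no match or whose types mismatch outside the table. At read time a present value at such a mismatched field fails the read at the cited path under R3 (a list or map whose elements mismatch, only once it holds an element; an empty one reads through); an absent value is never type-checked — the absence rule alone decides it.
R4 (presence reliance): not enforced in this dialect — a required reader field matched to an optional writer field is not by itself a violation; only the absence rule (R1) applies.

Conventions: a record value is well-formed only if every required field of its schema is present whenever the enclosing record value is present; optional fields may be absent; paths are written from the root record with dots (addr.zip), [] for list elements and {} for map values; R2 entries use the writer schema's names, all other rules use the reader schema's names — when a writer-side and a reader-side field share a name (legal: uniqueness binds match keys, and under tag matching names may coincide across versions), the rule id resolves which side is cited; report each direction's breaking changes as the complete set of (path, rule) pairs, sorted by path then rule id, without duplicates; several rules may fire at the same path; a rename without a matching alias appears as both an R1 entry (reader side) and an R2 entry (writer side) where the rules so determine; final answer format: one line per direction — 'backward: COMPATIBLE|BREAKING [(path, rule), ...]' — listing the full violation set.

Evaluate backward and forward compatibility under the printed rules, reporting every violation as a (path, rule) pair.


backward: COMPATIBLE []; forward: COMPATIBLE []

in Invoice below, arrows point writer -> reader
backward pass over Invoice, reader schema v2, writer schema v1:
  scores: paired with writer scores (map<string, int32> -> map<string, int32>; writer optional)
  contact: paired with writer contact (Geo -> Geo; writer required)
  score: paired with writer score (float64 -> float64; writer required)
  retries: paired with writer retries (int64 -> int64; writer required)
  email: paired with writer email (string -> string; writer required)
  contact.attempts: no writer-side match
  contact.name: paired with writer contact.name (string -> string; writer optional)
  contact.quantity: paired with writer contact.quantity (int32 -> int32; writer required)
  contact.nickname: paired with writer contact.nickname (string -> string; writer required)
  nothing fires on Invoice: backward is COMPATIBLE
forward pass over Invoice, reader schema v1, writer schema v2:
  scores: paired with writer scores (map<string, int32> -> map<string, int32>; writer optional)
  contact: paired with writer contact (Geo -> Geo; writer required)
  score: paired with writer score (float64 -> float64; writer required)
  retries: paired with writer retries (int64 -> int64; writer required)
  email: paired with writer email (string -> string; writer required)
  contact.name: paired with writer contact.name (string -> string; writer optional)
  contact.quantity: paired with writer contact.quantity (int32 -> int32; writer required)
  contact.nickname: paired with writer contact.nickname (string -> string; writer required)
  writer field contact.attempts has no reader counterpart
  nothing fires on Invoice: forward is COMPATIBLE


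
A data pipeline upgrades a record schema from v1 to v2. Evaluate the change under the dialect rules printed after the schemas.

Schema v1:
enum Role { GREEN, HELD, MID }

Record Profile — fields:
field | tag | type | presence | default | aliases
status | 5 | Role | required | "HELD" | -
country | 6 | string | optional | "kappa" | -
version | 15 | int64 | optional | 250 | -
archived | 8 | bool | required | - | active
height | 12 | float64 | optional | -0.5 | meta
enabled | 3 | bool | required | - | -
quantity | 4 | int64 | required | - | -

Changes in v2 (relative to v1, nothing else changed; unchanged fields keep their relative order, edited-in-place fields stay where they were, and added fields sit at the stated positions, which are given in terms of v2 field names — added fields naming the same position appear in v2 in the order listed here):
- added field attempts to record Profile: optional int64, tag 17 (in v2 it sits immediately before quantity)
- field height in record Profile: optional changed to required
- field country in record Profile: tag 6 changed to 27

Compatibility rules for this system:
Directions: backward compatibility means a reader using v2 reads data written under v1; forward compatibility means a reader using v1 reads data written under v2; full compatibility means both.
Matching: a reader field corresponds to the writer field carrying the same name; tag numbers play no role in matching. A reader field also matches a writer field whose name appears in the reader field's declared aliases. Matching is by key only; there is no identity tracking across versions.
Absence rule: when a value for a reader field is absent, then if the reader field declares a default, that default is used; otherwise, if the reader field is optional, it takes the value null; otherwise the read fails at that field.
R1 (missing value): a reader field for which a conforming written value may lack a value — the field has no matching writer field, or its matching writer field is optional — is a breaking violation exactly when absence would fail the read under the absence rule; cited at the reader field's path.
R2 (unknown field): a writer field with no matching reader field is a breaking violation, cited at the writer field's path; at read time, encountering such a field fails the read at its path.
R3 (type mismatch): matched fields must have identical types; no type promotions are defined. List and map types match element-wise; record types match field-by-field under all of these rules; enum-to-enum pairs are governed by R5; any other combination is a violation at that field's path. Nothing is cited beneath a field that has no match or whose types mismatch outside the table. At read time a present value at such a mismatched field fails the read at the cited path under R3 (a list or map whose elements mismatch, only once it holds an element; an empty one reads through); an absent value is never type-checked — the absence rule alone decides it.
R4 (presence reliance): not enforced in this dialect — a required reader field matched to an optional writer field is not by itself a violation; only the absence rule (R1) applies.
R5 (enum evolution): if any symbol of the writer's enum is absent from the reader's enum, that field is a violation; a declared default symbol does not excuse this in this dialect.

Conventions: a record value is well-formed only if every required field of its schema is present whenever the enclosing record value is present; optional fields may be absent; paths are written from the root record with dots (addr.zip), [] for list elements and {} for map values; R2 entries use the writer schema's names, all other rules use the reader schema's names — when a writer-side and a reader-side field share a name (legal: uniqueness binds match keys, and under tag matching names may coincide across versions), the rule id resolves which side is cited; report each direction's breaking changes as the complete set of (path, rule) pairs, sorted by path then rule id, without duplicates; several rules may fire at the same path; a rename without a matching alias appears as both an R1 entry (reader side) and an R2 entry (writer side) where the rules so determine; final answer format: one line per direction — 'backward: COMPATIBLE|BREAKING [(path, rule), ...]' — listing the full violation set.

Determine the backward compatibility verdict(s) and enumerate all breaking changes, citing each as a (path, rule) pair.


the writer's type comes first in each Profile pair
backward analysis of Profile with v2 as reader and v1 as writer:
  writer required, Role -> Role: reader status maps from writer status
  writer optional, string -> string: reader country maps from writer country
  writer optional, int64 -> int64: reader version maps from writer version
  writer required, bool -> bool: reader archived maps from writer archived
  writer optional, float64 -> float64: reader height maps from writer height
  writer required, bool -> bool: reader enabled maps from writer enabled
  attempts: no writer-side match
  writer required, int64 -> int64: reader quantity maps from writer quantity
  nothing fires on Profile: backward is COMPATIBLE
the rest of the Profile diff is inert for this question:
  added field attempts to record Profile: optional int64, tag 17 (in v2 it sits immediately before quantity) -> fires only in the forward direction of Profile, which is not asked here
  field height in record Profile: optional changed to required -> inert for the asked Profile verdict: nothing fires
  field country in record Profile: tag 6 changed to 27 -> inert for the asked Profile verdict: nothing fires

backward: COMPATIBLE []


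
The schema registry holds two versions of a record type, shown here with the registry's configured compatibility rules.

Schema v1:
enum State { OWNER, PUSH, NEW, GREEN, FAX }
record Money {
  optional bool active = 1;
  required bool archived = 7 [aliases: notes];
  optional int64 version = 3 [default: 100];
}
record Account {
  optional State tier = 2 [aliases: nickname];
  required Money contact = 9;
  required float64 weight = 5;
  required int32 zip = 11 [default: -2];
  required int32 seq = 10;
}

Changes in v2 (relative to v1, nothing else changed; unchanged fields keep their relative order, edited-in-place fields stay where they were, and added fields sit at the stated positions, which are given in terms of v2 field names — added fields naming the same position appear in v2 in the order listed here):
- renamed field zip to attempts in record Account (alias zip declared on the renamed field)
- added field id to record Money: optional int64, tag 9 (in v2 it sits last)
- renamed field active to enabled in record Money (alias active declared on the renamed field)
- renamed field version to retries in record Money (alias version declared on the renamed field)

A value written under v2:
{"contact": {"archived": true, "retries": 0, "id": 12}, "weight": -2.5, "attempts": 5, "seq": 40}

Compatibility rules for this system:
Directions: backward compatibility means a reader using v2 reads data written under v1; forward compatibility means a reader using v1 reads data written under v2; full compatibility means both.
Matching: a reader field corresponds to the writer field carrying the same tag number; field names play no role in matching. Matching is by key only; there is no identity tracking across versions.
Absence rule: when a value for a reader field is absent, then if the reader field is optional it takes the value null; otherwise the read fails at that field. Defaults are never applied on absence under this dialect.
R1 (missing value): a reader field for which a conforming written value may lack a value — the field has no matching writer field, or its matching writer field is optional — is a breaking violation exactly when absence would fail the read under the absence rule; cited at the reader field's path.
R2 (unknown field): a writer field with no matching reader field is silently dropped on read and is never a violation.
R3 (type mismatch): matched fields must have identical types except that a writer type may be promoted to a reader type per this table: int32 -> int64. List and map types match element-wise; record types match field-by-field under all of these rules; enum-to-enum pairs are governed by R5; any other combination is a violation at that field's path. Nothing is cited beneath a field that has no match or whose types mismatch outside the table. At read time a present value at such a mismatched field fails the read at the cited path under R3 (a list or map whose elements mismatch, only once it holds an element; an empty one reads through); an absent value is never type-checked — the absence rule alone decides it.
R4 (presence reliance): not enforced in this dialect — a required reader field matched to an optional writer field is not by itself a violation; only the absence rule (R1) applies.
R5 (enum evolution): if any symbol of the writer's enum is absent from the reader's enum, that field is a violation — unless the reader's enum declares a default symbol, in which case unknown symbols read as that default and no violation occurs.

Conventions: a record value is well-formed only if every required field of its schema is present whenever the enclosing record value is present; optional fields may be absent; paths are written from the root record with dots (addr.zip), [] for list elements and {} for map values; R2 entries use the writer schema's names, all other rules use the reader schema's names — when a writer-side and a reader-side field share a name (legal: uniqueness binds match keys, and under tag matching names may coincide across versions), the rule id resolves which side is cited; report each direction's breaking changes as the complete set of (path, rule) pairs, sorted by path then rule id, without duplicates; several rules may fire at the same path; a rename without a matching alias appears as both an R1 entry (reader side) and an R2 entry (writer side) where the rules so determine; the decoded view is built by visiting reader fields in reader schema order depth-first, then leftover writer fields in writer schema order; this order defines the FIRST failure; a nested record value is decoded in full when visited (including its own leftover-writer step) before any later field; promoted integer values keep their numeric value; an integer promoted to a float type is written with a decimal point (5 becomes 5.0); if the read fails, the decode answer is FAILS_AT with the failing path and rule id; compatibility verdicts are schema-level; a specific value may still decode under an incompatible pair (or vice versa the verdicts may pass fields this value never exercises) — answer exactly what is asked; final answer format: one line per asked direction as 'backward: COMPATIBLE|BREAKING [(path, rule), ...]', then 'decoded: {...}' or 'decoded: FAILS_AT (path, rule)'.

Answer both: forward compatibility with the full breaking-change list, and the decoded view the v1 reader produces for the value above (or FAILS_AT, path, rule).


in Account below, arrows point writer -> reader
checking forward for Account: reader v1 against writer v2:
  tier: paired with writer tier (State -> State; writer optional)
  contact: paired with writer contact (Money -> Money; writer required)
  weight: paired with writer weight (float64 -> float64; writer required)
  zip: paired with writer attempts (int32 -> int32; writer required)
  seq: paired with writer seq (int32 -> int32; writer required)
  contact.active: paired with writer contact.enabled (bool -> bool; writer optional)
  contact.archived: paired with writer contact.archived (bool -> bool; writer required)
  contact.version: paired with writer contact.retries (int64 -> int64; writer optional)
  contact.id (writer side), unknown to reader
  => forward: COMPATIBLE
decode (reader v1):
  tier := null (absent, optional -> null)
  contact.active := null (absent, optional -> null)
  contact.archived := true
  contact.version := 0 (from writer retries)
  writer contact.id: unknown -> dropped
  weight := -2.5
  zip := 5 (from writer attempts)
  seq := 40
  => decoded: {"tier": null, "contact": {"active": null, "archived": true, "version": 0}, "weight": -2.5, "zip": 5, "seq": 40}
the rest of the Account diff is inert for this question:
  renamed field zip to attempts in record Account (alias zip declared on the renamed field) -> fires no rule on Account, leaving the asked answer as it is
  added field id to record Money: optional int64, tag 9 (in v2 it sits last) -> fires no rule on Account, leaving the asked answer as it is
  renamed field active to enabled in record Money (alias active declared on the renamed field) -> fires no rule on Account, leaving the asked answer as it is
  renamed field version to retries in record Money (alias version declared on the renamed field) -> fires no rule on Account, leaving the asked answer as it is

forward: COMPATIBLE []; decoded: {"tier": null, "contact": {"active": null, "archived": true, "version": 0}, "weight": -2.5, "zip": 5, "seq": 40}


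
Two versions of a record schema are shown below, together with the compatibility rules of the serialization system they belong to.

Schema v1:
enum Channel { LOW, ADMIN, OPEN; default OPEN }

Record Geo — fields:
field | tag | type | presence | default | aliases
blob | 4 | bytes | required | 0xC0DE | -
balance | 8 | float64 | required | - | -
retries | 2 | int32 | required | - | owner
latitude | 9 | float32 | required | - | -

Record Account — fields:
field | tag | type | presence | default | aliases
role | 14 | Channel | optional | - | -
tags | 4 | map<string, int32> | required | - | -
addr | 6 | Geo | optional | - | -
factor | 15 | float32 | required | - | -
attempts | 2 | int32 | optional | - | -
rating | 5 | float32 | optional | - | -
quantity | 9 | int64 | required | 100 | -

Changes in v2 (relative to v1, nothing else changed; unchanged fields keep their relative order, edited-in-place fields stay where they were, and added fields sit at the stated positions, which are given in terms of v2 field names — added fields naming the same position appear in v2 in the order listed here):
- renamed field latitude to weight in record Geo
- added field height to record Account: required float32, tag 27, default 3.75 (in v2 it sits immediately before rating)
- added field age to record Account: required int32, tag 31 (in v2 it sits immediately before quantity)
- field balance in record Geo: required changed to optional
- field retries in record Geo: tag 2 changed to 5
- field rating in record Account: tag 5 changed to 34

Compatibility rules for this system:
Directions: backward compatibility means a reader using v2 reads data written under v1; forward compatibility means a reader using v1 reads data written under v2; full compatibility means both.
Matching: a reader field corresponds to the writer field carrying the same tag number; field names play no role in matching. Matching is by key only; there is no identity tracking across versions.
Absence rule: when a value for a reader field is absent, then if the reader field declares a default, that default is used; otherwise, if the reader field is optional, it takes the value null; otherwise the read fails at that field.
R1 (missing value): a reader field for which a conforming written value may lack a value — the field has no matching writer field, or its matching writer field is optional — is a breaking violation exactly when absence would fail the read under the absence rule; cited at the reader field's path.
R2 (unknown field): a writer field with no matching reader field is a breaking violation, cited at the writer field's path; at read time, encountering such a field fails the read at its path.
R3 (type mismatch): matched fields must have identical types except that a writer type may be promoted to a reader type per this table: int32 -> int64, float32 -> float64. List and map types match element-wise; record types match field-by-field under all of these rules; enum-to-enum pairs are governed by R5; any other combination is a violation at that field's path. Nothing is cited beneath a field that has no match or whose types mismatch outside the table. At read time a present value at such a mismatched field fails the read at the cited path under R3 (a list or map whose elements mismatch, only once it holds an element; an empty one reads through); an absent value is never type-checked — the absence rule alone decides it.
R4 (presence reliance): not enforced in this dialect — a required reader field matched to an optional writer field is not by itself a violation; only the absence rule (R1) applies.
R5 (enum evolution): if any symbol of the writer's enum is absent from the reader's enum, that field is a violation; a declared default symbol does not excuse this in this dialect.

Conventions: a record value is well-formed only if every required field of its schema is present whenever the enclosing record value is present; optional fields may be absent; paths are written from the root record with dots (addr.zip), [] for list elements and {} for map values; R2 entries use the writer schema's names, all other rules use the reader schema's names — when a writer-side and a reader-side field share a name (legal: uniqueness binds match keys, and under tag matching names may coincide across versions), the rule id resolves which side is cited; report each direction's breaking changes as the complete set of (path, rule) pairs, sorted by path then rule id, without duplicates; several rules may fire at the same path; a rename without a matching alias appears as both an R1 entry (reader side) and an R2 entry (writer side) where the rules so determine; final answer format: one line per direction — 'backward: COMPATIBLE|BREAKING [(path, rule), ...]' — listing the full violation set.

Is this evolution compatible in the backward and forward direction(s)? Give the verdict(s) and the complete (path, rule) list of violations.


backward: BREAKING [(addr.retries, R1), (addr.retries, R2), (age, R1), (rating, R2)]; forward: BREAKING [(addr.balance, R1), (addr.retries, R1), (addr.retries, R2), (age, R2), (height, R2), (rating, R2)]

in Account below, arrows point writer -> reader
backward on Account — v2 reading data written by v1:
  role <- role (Channel -> Channel, writer optional)
  tags <- tags (map<string, int32> -> map<string, int32>, writer required)
  addr <- addr (Geo -> Geo, writer optional)
  factor <- factor (float32 -> float32, writer required)
  attempts <- attempts (int32 -> int32, writer optional)
  no writer field matches reader height
  no writer field matches reader rating
  no writer field matches reader age
  quantity <- quantity (int64 -> int64, writer required)
  rating (writer side), unknown to reader
  addr.blob <- addr.blob (bytes -> bytes, writer required)
  addr.balance <- addr.balance (float64 -> float64, writer required)
  no writer field matches reader addr.retries
  addr.weight <- addr.latitude (float32 -> float32, writer required)
  addr.retries (writer side), unknown to reader
  rule R1 violated at addr.retries
  rule R2 violated at addr.retries
  rule R1 violated at age
  rule R2 violated at rating
  => backward verdict for Account: BREAKING, 4 violation(s)
forward on Account — v1 reading data written by v2:
  role <- role (Channel -> Channel, writer optional)
  tags <- tags (map<string, int32> -> map<string, int32>, writer required)
  addr <- addr (Geo -> Geo, writer optional)
  factor <- factor (float32 -> float32, writer required)
  attempts <- attempts (int32 -> int32, writer optional)
  no writer field matches reader rating
  quantity <- quantity (int64 -> int64, writer required)
  height (writer side), unknown to reader
  rating (writer side), unknown to reader
  age (writer side), unknown to reader
  addr.blob <- addr.blob (bytes -> bytes, writer required)
  addr.balance <- addr.balance (float64 -> float64, writer optional)
  no writer field matches reader addr.retries
  addr.latitude <- addr.weight (float32 -> float32, writer required)
  addr.retries (writer side), unknown to reader
  rule R1 violated at addr.balance
  rule R1 violated at addr.retries
  rule R2 violated at addr.retries
  rule R2 violated at age
  rule R2 violated at height
  rule R2 violated at rating
  => forward verdict for Account: BREAKING, 6 violation(s)


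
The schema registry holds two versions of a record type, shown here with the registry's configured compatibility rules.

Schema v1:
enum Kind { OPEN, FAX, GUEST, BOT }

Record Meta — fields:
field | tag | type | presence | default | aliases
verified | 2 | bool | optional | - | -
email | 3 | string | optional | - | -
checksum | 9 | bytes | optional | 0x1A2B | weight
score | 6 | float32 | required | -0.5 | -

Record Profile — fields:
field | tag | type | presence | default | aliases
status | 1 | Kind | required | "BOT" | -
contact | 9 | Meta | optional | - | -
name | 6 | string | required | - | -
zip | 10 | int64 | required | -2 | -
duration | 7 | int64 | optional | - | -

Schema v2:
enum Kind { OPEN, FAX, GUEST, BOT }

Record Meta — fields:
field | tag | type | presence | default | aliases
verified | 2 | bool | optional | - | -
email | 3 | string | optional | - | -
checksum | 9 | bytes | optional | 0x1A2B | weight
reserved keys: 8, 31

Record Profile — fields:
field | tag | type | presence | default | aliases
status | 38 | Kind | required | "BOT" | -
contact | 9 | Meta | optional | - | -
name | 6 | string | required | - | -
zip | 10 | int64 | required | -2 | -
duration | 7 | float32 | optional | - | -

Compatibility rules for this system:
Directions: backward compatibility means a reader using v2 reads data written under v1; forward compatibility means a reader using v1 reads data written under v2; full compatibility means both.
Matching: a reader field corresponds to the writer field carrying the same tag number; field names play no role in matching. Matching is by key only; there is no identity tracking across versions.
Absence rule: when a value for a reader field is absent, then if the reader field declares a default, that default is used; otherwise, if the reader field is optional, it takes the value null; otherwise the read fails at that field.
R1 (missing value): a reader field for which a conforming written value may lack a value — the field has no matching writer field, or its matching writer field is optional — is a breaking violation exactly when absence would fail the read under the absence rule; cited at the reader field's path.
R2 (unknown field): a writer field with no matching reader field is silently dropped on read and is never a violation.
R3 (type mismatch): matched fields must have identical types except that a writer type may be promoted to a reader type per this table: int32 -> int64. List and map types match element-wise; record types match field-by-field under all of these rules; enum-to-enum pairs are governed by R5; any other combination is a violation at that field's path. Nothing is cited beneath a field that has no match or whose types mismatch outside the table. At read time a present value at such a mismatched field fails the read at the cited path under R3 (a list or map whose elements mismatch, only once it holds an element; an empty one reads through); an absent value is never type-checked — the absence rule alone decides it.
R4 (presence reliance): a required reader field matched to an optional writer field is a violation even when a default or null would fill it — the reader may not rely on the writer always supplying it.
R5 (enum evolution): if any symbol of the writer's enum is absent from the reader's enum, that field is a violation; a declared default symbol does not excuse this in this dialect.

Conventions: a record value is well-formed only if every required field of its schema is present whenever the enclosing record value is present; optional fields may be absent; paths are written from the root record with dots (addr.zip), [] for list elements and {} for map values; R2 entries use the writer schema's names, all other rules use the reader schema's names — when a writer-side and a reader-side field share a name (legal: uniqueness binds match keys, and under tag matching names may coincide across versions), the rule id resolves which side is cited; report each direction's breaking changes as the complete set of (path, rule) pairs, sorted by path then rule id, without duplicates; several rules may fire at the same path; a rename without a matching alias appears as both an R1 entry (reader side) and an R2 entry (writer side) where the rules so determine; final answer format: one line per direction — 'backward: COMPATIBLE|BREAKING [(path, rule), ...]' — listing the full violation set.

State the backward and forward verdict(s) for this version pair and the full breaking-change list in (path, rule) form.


backward: BREAKING [(duration, R3)]; forward: BREAKING [(duration, R3)]

the writer's type comes first in each Profile pair
backward analysis of Profile with v2 as reader and v1 as writer:
  status: no writer match
  contact: paired with writer contact (Meta -> Meta; writer optional)
  name: paired with writer name (string -> string; writer required)
  zip: paired with writer zip (int64 -> int64; writer required)
  duration: paired with writer duration (int64 -> float32; writer optional)
  writer field status has no reader counterpart
  contact.verified: paired with writer contact.verified (bool -> bool; writer optional)
  contact.email: paired with writer contact.email (string -> string; writer optional)
  contact.checksum: paired with writer contact.checksum (bytes -> bytes; writer optional)
  writer field contact.score has no reader counterpart
  violation R3 at duration
  => backward: BREAKING (1)
forward analysis of Profile with v1 as reader and v2 as writer:
  status: no writer match
  contact: paired with writer contact (Meta -> Meta; writer optional)
  name: paired with writer name (string -> string; writer required)
  zip: paired with writer zip (int64 -> int64; writer required)
  duration: paired with writer duration (float32 -> int64; writer optional)
  writer field status has no reader counterpart
  contact.verified: paired with writer contact.verified (bool -> bool; writer optional)
  contact.email: paired with writer contact.email (string -> string; writer optional)
  contact.checksum: paired with writer contact.checksum (bytes -> bytes; writer optional)
  contact.score: no writer match
  violation R3 at duration
  => forward: BREAKING (1)


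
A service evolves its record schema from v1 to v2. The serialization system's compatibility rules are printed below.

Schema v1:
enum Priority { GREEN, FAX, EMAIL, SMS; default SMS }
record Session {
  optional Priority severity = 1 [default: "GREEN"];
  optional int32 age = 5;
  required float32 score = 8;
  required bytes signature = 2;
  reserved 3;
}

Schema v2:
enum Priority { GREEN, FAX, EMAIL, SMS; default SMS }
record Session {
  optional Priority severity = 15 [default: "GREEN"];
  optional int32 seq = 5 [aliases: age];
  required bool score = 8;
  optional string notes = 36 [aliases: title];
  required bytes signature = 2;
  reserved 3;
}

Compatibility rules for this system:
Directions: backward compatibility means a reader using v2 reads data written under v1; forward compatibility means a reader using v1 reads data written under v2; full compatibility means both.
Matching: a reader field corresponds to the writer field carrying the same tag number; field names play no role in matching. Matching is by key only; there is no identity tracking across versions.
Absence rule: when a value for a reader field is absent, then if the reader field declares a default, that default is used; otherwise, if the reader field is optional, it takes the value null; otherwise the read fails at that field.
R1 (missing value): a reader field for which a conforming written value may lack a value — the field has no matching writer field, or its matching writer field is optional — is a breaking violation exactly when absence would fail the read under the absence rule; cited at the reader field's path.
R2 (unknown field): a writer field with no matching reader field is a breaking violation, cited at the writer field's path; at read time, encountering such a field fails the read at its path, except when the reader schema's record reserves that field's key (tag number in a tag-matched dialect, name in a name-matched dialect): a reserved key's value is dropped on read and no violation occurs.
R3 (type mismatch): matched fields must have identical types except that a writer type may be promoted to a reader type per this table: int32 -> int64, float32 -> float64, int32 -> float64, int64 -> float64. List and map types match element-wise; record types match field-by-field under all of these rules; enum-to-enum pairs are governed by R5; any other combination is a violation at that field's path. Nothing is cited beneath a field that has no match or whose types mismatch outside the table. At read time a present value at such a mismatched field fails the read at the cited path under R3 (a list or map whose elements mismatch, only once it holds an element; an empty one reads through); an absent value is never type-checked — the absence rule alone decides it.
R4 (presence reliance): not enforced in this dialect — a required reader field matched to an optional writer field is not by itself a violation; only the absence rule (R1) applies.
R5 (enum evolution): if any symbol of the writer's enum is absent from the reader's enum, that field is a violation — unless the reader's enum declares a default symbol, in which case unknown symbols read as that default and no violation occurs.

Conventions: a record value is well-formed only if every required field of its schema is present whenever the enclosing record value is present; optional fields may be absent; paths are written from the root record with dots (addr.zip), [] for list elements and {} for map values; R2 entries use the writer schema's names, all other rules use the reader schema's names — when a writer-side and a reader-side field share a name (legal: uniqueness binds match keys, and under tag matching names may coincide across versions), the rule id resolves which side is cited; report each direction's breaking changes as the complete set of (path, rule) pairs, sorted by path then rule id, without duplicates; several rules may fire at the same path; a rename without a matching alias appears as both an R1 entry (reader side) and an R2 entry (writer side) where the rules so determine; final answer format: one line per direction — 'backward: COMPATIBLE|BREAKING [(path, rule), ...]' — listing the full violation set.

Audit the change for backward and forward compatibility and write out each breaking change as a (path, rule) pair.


in Session below, arrows point writer -> reader
checking backward for Session: reader v2 against writer v1:
  severity: no writer match
  seq: paired with writer age (int32 -> int32; writer optional)
  score: paired with writer score (float32 -> bool; writer required)
  notes: no writer match
  signature: paired with writer signature (bytes -> bytes; writer required)
  severity (writer side), unknown to reader
  rule R3 violated at score
  rule R2 violated at severity
  => 2 violation(s): backward is BREAKING for Session
checking forward for Session: reader v1 against writer v2:
  severity: no writer match
  age: paired with writer seq (int32 -> int32; writer optional)
  score: paired with writer score (bool -> float32; writer required)
  signature: paired with writer signature (bytes -> bytes; writer required)
  severity (writer side), unknown to reader
  notes (writer side), unknown to reader
  rule R2 violated at notes
  rule R3 violated at score
  rule R2 violated at severity
  => 3 violation(s): forward is BREAKING for Session

backward: BREAKING [(score, R3), (severity, R2)]; forward: BREAKING [(notes, R2), (score, R3), (severity, R2)]


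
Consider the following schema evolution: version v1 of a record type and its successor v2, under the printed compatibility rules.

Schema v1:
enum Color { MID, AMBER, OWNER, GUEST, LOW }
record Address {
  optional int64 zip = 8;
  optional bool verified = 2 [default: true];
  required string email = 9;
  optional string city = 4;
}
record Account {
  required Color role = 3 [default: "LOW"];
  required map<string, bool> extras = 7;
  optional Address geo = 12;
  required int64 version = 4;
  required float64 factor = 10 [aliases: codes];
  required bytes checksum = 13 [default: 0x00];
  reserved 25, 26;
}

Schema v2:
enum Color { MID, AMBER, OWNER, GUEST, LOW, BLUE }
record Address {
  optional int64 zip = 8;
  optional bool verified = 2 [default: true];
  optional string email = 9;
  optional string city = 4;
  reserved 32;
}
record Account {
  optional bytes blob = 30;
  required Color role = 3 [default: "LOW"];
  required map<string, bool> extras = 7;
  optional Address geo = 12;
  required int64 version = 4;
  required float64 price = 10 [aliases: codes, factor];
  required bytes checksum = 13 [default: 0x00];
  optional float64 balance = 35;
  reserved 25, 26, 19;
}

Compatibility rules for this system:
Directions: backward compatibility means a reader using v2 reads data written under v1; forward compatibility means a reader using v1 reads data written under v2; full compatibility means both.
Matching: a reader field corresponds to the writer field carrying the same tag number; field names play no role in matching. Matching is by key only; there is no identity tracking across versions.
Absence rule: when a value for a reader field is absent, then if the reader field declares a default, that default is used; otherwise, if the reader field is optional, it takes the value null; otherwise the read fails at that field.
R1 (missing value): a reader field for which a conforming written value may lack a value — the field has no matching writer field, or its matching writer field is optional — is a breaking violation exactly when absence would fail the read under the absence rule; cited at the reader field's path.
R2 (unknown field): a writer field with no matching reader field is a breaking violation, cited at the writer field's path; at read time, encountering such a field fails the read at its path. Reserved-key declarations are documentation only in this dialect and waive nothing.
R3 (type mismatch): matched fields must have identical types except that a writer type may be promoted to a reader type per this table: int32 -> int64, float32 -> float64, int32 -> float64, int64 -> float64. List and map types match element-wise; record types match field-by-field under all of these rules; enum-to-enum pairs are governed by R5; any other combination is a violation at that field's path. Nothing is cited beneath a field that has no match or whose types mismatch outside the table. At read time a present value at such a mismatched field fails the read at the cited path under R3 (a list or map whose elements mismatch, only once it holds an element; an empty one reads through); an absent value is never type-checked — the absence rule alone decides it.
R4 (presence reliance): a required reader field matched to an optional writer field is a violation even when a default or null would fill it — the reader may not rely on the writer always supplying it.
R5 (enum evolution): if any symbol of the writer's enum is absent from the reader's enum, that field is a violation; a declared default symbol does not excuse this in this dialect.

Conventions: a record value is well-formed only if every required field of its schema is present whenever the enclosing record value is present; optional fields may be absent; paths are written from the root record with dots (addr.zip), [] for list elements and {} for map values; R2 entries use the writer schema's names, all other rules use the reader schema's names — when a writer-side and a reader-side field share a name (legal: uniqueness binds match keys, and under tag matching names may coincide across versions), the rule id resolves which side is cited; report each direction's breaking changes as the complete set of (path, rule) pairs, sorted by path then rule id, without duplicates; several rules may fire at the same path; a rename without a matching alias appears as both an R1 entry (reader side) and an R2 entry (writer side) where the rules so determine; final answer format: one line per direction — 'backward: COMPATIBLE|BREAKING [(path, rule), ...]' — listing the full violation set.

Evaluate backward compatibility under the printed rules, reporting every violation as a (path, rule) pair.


backward: COMPATIBLE []

each type pair in Account: writer, then reader
backward analysis of Account with v2 as reader and v1 as writer:
  blob: no writer match
  writer required, Color -> Color: reader role maps from writer role
  writer required, map<string, bool> -> map<string, bool>: reader extras maps from writer extras
  writer optional, Address -> Address: reader geo maps from writer geo
  writer required, int64 -> int64: reader version maps from writer version
  writer required, float64 -> float64: reader price maps from writer factor
  writer required, bytes -> bytes: reader checksum maps from writer checksum
  balance: no writer match
  writer optional, int64 -> int64: reader geo.zip maps from writer geo.zip
  writer optional, bool -> bool: reader geo.verified maps from writer geo.verified
  writer required, string -> string: reader geo.email maps from writer geo.email
  writer optional, string -> string: reader geo.city maps from writer geo.city
  nothing fires on Account: backward is COMPATIBLE
the rest of the Account diff is inert for this question:
  renamed field factor to price in record Account (alias factor declared on the renamed field) -> fires no rule on Account, leaving the asked answer as it is
  enum Color (field role in record Account): symbol BLUE added -> affects forward compatibility only, which is not asked
  field email in record Address: required changed to optional -> affects forward compatibility only, which is not asked
  added field balance to record Account: optional float64, tag 35 (in v2 it sits last) -> affects forward compatibility only, which is not asked
  added field blob to record Account: optional bytes, tag 30 (in v2 it sits immediately before role) -> affects forward compatibility only, which is not asked
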